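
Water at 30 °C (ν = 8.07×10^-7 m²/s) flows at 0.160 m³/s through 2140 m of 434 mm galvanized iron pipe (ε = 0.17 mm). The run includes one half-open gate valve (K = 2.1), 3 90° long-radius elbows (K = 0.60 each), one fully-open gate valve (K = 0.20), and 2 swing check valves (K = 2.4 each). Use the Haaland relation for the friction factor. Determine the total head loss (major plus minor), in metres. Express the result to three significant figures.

V = 4Q/(πD²) = 1.082 m/s; V²/2g = 0.05962 m
Re = 5.82×10^5, ε/D = 3.92×10^-4 → f = 0.01672 (Haaland)
Major: h_f = f(L/D)·V²/2g = 0.01672·4931·0.05962 = 4.916 m
Minor: ΣK = 8.90; h_m = ΣK·V²/2g = 0.5306 m
Total H_L = 4.916 + 0.5306 = 5.446 m

H_L ≈ 5.45 m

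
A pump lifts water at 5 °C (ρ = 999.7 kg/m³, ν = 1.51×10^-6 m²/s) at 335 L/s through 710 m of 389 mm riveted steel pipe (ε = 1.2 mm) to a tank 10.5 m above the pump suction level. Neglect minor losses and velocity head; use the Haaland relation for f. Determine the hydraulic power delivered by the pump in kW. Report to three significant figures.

V = 4Q/(πD²) = 2.819 m/s; Re = 7.26×10^5; ε/D = 0.00308; f = 0.02659
h_f = f(L/D)V²/2g = 19.65 m
Total head H = z + h_f = 10.5 + 19.65 = 30.15 m
P_hyd = ρgQH = 999.7·9.81·0.335·30.15 = 99.06 kW

P_hyd ≈ 99.1 kW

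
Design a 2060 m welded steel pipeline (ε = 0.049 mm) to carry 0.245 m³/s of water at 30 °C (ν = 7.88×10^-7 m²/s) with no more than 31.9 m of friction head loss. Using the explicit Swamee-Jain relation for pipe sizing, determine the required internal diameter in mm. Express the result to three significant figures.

Swamee-Jain (Type III): D = 0.66·[ε^1.25·(LQ²/(gh_f))^4.75 + ν·Q^9.4·(L/(gh_f))^5.2]^0.04
LQ²/(gh_f) = 0.3951; L/(gh_f) = 6.583
Term 1 = ε^1.25·(…)^4.75 = 4.98×10^-8; Term 2 = ν·Q^9.4·(…)^5.2 = 2.57×10^-8
D = 0.66·(4.98×10^-8 + 2.57×10^-8)^0.04 = 0.3425 m = 343 mm
Check: V = 2.66 m/s, Re = 1.16×10^6, f = 0.01396, h_f = 30.3 m ≈ 31.9 m ✓

D ≈ 343 mm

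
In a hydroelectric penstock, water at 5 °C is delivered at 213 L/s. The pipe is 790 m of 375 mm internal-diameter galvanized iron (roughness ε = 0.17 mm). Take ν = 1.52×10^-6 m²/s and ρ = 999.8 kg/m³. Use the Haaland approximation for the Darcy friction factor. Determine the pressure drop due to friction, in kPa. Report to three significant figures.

Δp ≈ 67.8 kPa

V = 4Q/(πD²) = 4·0.213/(π·0.375²) = 1.929 m/s
Re = VD/ν = 1.929·0.375/1.52×10^-6 = 4.76×10^5 → turbulent
ε/D = 0.17/375 = 4.53×10^-4
Haaland: f = 0.01732
h_f = f(L/D)V²/(2g) = 0.01732·(790/0.375)·1.929²/(2·9.81) = 6.915 m
Δp = ρg·h_f = 999.8·9.81·6.915 = 67.82 kPa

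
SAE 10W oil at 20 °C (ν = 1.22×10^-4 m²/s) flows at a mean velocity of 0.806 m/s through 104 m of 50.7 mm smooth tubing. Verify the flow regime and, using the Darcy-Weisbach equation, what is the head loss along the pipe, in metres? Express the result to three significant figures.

Re = VD/ν = 0.806·0.05070/1.22×10^-4 = 335 → laminar (Re < 2300)
f = 64/Re = 0.1911
h_f = f(L/D)V²/(2g) = 0.1911·(104/0.05070)·0.806²/(2·9.81) = 12.98 m

h_f ≈ 13.0 m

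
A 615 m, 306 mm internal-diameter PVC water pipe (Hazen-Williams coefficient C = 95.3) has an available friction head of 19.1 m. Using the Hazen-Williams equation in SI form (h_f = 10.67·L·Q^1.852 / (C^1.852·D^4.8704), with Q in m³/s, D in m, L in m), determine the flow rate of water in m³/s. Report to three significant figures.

Rearranging: Q = [h_f·C^1.852·D^4.8704 / (10.67·L)]^(1/1.852)
Q = [19.1·95.3^1.852·0.306^4.8704 / (10.67·615)]^0.540 = 0.1808 m³/s

Q ≈ 0.181 m³/s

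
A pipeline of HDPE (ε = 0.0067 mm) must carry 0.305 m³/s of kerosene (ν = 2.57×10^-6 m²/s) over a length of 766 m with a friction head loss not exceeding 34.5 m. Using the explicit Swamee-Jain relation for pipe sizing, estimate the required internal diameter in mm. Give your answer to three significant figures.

D ≈ 300 mm

Swamee-Jain (Type III): D = 0.66·[ε^1.25·(LQ²/(gh_f))^4.75 + ν·Q^9.4·(L/(gh_f))^5.2]^0.04
LQ²/(gh_f) = 0.2105; L/(gh_f) = 2.263
Term 1 = ε^1.25·(…)^4.75 = 2.08×10^-10; Term 2 = ν·Q^9.4·(…)^5.2 = 2.55×10^-9
D = 0.66·(2.08×10^-10 + 2.55×10^-9)^0.04 = 0.3000 m = 300 mm
Check: V = 4.31 m/s, Re = 5.04×10^5, f = 0.01343, h_f = 32.5 m ≈ 34.5 m ✓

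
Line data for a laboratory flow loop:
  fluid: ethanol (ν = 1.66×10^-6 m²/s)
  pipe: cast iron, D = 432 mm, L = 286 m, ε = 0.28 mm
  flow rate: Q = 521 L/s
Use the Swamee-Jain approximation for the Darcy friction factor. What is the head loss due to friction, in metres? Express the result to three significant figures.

V = 4Q/(πD²) = 4·0.521/(π·0.432²) = 3.555 m/s
Re = VD/ν = 3.555·0.432/1.66×10^-6 = 9.25×10^5 → turbulent
ε/D = 0.28/432 = 6.48×10^-4
Swamee-Jain: f = 0.01826
h_f = f(L/D)V²/(2g) = 0.01826·(286/0.432)·3.555²/(2·9.81) = 7.787 m

h_f ≈ 7.79 m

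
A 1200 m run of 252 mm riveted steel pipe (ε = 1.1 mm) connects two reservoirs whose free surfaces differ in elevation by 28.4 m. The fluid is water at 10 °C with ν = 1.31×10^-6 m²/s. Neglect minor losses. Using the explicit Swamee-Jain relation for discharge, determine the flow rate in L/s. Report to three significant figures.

Swamee-Jain (Type II): Q = -0.965·√(gD⁵h_f/L)·ln[ε/(3.7D) + √(3.17ν²L/(gD³h_f))]
√(gD⁵h_f/L) = √(9.81·0.252⁵·28.4/1200) = 0.01536
ε/(3.7D) = 0.00118; √(3.17ν²L/(gD³h_f)) = 3.83×10^-5
Q = -0.965·0.01536·ln(0.001218) = 0.09947 m³/s
Check: V = 1.99 m/s, Re = 3.84×10^5, f = 0.02955, h_f = 28.5 m ≈ 28.4 m ✓

Q ≈ 99.5 L/s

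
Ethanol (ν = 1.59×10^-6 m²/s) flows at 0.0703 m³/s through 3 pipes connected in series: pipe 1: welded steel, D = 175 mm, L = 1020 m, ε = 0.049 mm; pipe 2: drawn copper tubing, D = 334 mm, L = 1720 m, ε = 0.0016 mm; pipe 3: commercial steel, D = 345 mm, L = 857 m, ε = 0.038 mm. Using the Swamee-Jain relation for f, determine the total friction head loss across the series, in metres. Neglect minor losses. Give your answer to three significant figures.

H ≈ 46.6 m

Pipe 1: V = 2.923 m/s, Re = 3.22×10^5, ε/D = 2.80×10^-4, f = 0.01681, h_1 = f(L/D)V²/2g = 42.65 m
Pipe 2: V = 0.8024 m/s, Re = 1.69×10^5, ε/D = 4.79×10^-6, f = 0.01610, h_2 = f(L/D)V²/2g = 2.721 m
Pipe 3: V = 0.7520 m/s, Re = 1.63×10^5, ε/D = 1.10×10^-4, f = 0.01701, h_3 = f(L/D)V²/2g = 1.218 m
Series → Q common, losses add: H = Σh = 46.59 m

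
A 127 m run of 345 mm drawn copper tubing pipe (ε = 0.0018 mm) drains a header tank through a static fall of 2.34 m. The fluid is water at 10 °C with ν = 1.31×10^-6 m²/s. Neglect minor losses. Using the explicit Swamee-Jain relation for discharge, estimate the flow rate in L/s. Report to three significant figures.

Q ≈ 300 L/s

Swamee-Jain (Type II): Q = -0.965·√(gD⁵h_f/L)·ln[ε/(3.7D) + √(3.17ν²L/(gD³h_f))]
√(gD⁵h_f/L) = √(9.81·0.345⁵·2.34/127) = 0.02972
ε/(3.7D) = 1.41×10^-6; √(3.17ν²L/(gD³h_f)) = 2.71×10^-5
Q = -0.965·0.02972·ln(2.848×10^-5) = 0.3002 m³/s
Check: V = 3.21 m/s, Re = 8.46×10^5, f = 0.01206, h_f = 2.33 m ≈ 2.34 m ✓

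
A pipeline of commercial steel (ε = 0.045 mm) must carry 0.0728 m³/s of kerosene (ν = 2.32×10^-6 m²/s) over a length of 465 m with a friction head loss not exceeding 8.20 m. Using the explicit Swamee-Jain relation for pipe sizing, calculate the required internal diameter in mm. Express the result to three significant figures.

D ≈ 215 mm

Swamee-Jain (Type III): D = 0.66·[ε^1.25·(LQ²/(gh_f))^4.75 + ν·Q^9.4·(L/(gh_f))^5.2]^0.04
LQ²/(gh_f) = 0.03064; L/(gh_f) = 5.781
Term 1 = ε^1.25·(…)^4.75 = 2.38×10^-13; Term 2 = ν·Q^9.4·(…)^5.2 = 4.28×10^-13
D = 0.66·(2.38×10^-13 + 4.28×10^-13)^0.04 = 0.2150 m = 215 mm
Check: V = 2.00 m/s, Re = 1.86×10^5, f = 0.01736, h_f = 7.69 m ≈ 8.20 m ✓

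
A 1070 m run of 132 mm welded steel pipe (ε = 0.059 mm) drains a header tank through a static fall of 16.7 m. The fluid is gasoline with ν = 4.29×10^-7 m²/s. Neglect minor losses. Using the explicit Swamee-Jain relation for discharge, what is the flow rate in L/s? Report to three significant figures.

Swamee-Jain (Type II): Q = -0.965·√(gD⁵h_f/L)·ln[ε/(3.7D) + √(3.17ν²L/(gD³h_f))]
√(gD⁵h_f/L) = √(9.81·0.132⁵·16.7/1070) = 0.002477
ε/(3.7D) = 1.21×10^-4; √(3.17ν²L/(gD³h_f)) = 4.07×10^-5
Q = -0.965·0.002477·ln(1.615×10^-4) = 0.02087 m³/s
Check: V = 1.53 m/s, Re = 4.69×10^5, f = 0.01750, h_f = 16.8 m ≈ 16.7 m ✓

Q ≈ 20.9 L/s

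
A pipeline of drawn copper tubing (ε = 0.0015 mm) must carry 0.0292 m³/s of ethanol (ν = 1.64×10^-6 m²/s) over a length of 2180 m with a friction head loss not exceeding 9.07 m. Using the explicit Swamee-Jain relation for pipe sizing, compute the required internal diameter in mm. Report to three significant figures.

Swamee-Jain (Type III): D = 0.66·[ε^1.25·(LQ²/(gh_f))^4.75 + ν·Q^9.4·(L/(gh_f))^5.2]^0.04
LQ²/(gh_f) = 0.02089; L/(gh_f) = 24.50
Term 1 = ε^1.25·(…)^4.75 = 5.49×10^-16; Term 2 = ν·Q^9.4·(…)^5.2 = 1.03×10^-13
D = 0.66·(5.49×10^-16 + 1.03×10^-13)^0.04 = 0.1996 m = 200 mm
Check: V = 0.933 m/s, Re = 1.14×10^5, f = 0.01745, h_f = 8.46 m ≈ 9.07 m ✓

D ≈ 200 mm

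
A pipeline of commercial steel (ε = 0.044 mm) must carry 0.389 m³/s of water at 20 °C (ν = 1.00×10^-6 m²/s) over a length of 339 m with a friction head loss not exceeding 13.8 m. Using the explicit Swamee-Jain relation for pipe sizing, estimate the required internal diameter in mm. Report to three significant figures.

Swamee-Jain (Type III): D = 0.66·[ε^1.25·(LQ²/(gh_f))^4.75 + ν·Q^9.4·(L/(gh_f))^5.2]^0.04
LQ²/(gh_f) = 0.3789; L/(gh_f) = 2.504
Term 1 = ε^1.25·(…)^4.75 = 3.57×10^-8; Term 2 = ν·Q^9.4·(…)^5.2 = 1.65×10^-8
D = 0.66·(3.57×10^-8 + 1.65×10^-8)^0.04 = 0.3375 m = 337 mm
Check: V = 4.35 m/s, Re = 1.47×10^6, f = 0.01359, h_f = 13.2 m ≈ 13.8 m ✓

D ≈ 337 mm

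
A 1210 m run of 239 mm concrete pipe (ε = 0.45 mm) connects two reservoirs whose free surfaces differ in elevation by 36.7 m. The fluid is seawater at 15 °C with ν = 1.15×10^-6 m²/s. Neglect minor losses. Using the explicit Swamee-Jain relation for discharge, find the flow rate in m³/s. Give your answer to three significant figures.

Swamee-Jain (Type II): Q = -0.965·√(gD⁵h_f/L)·ln[ε/(3.7D) + √(3.17ν²L/(gD³h_f))]
√(gD⁵h_f/L) = √(9.81·0.239⁵·36.7/1210) = 0.01523
ε/(3.7D) = 5.09×10^-4; √(3.17ν²L/(gD³h_f)) = 3.21×10^-5
Q = -0.965·0.01523·ln(5.410×10^-4) = 0.1106 m³/s
Check: V = 2.46 m/s, Re = 5.12×10^5, f = 0.02354, h_f = 36.9 m ≈ 36.7 m ✓

Q ≈ 0.111 m³/s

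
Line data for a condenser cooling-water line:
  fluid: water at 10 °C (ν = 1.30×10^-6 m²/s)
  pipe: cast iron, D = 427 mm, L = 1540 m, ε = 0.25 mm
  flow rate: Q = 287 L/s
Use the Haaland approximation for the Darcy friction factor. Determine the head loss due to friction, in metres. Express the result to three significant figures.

V = 4Q/(πD²) = 4·0.287/(π·0.427²) = 2.004 m/s
Re = VD/ν = 2.004·0.427/1.30×10^-6 = 6.58×10^5 → turbulent
ε/D = 0.25/427 = 5.85×10^-4
Haaland: f = 0.01793
h_f = f(L/D)V²/(2g) = 0.01793·(1540/0.427)·2.004²/(2·9.81) = 13.24 m

h_f ≈ 13.2 m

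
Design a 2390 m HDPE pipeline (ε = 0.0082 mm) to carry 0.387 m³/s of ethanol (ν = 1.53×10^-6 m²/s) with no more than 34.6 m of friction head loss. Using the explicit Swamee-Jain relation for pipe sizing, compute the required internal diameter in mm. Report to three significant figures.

D ≈ 407 mm

Swamee-Jain (Type III): D = 0.66·[ε^1.25·(LQ²/(gh_f))^4.75 + ν·Q^9.4·(L/(gh_f))^5.2]^0.04
LQ²/(gh_f) = 1.055; L/(gh_f) = 7.041
Term 1 = ε^1.25·(…)^4.75 = 5.65×10^-7; Term 2 = ν·Q^9.4·(…)^5.2 = 5.21×10^-6
D = 0.66·(5.65×10^-7 + 5.21×10^-6)^0.04 = 0.4074 m = 407 mm
Check: V = 2.97 m/s, Re = 7.91×10^5, f = 0.01250, h_f = 32.9 m ≈ 34.6 m ✓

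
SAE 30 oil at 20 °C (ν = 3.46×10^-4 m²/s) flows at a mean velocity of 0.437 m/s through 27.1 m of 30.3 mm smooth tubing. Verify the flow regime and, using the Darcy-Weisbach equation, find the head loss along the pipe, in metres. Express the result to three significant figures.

h_f ≈ 14.6 m

Re = VD/ν = 0.437·0.03030/3.46×10^-4 = 38.3 → laminar (Re < 2300)
f = 64/Re = 1.672
h_f = f(L/D)V²/(2g) = 1.672·(27.1/0.03030)·0.437²/(2·9.81) = 14.56 m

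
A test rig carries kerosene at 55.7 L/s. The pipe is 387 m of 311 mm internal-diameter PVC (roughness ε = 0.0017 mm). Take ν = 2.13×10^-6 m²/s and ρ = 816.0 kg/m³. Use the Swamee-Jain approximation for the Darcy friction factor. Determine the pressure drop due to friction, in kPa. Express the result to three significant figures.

Δp ≈ 4.82 kPa

V = 4Q/(πD²) = 4·0.0557/(π·0.311²) = 0.7332 m/s
Re = VD/ν = 0.7332·0.311/2.13×10^-6 = 1.07×10^5 → turbulent
ε/D = 0.0017/311 = 5.47×10^-6
Swamee-Jain: f = 0.01765
h_f = f(L/D)V²/(2g) = 0.01765·(387/0.311)·0.7332²/(2·9.81) = 0.6017 m
Δp = ρg·h_f = 816.0·9.81·0.6017 = 4.817 kPa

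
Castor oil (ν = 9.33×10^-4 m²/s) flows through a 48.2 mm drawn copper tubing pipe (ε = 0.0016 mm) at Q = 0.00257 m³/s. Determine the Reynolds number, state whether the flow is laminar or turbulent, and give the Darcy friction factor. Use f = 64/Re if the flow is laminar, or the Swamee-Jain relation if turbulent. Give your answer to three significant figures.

V = 4Q/(πD²) = 1.408 m/s
Re = VD/ν = 1.408·0.0482/9.33×10^-4 = 72.8
Re < 2300 → laminar → f = 64/Re = 0.8796

Re ≈ 72.8; laminar; f = 64/Re ≈ 0.880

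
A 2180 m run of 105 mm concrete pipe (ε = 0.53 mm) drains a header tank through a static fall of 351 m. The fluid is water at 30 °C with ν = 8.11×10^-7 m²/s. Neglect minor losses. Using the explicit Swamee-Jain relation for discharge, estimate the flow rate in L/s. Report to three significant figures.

Swamee-Jain (Type II): Q = -0.965·√(gD⁵h_f/L)·ln[ε/(3.7D) + √(3.17ν²L/(gD³h_f))]
√(gD⁵h_f/L) = √(9.81·0.105⁵·351/2180) = 0.004490
ε/(3.7D) = 0.00136; √(3.17ν²L/(gD³h_f)) = 3.38×10^-5
Q = -0.965·0.004490·ln(0.001398) = 0.02848 m³/s
Check: V = 3.29 m/s, Re = 4.26×10^5, f = 0.03079, h_f = 352 m ≈ 351 m ✓

Q ≈ 28.5 L/s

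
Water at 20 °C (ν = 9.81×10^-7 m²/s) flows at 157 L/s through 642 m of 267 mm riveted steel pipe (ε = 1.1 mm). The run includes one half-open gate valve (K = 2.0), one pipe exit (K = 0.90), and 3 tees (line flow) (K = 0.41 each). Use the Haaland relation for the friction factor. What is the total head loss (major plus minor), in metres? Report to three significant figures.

V = 4Q/(πD²) = 2.804 m/s; V²/2g = 0.4008 m
Re = 7.63×10^5, ε/D = 0.00412 → f = 0.02885 (Haaland)
Major: h_f = f(L/D)·V²/2g = 0.02885·2404·0.4008 = 27.80 m
Minor: ΣK = 4.13; h_m = ΣK·V²/2g = 1.655 m
Total H_L = 27.80 + 1.655 = 29.46 m

H_L ≈ 29.5 m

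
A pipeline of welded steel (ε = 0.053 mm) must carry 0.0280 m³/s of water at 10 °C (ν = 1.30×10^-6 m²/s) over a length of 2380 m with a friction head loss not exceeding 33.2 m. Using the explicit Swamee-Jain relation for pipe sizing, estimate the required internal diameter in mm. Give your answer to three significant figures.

Swamee-Jain (Type III): D = 0.66·[ε^1.25·(LQ²/(gh_f))^4.75 + ν·Q^9.4·(L/(gh_f))^5.2]^0.04
LQ²/(gh_f) = 0.005729; L/(gh_f) = 7.308
Term 1 = ε^1.25·(…)^4.75 = 1.01×10^-16; Term 2 = ν·Q^9.4·(…)^5.2 = 1.02×10^-16
D = 0.66·(1.01×10^-16 + 1.02×10^-16)^0.04 = 0.1556 m = 156 mm
Check: V = 1.47 m/s, Re = 1.76×10^5, f = 0.01829, h_f = 31.0 m ≈ 33.2 m ✓

D ≈ 156 mm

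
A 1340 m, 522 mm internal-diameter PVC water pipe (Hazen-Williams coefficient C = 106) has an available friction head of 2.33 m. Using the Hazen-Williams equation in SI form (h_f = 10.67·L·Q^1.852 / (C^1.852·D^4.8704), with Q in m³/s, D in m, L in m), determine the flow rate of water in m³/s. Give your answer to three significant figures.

Q ≈ 0.173 m³/s

Rearranging: Q = [h_f·C^1.852·D^4.8704 / (10.67·L)]^(1/1.852)
Q = [2.33·106^1.852·0.522^4.8704 / (10.67·1340)]^0.540 = 0.1728 m³/s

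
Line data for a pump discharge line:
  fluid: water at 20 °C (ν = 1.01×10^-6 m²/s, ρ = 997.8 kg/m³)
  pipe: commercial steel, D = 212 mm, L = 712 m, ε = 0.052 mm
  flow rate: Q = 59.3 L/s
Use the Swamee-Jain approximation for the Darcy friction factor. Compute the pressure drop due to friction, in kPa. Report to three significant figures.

V = 4Q/(πD²) = 4·0.0593/(π·0.212²) = 1.680 m/s
Re = VD/ν = 1.680·0.212/1.01×10^-6 = 3.53×10^5 → turbulent
ε/D = 0.052/212 = 2.45×10^-4
Swamee-Jain: f = 0.01640
h_f = f(L/D)V²/(2g) = 0.01640·(712/0.212)·1.680²/(2·9.81) = 7.923 m
Δp = ρg·h_f = 997.8·9.81·7.923 = 77.56 kPa

Δp ≈ 77.6 kPa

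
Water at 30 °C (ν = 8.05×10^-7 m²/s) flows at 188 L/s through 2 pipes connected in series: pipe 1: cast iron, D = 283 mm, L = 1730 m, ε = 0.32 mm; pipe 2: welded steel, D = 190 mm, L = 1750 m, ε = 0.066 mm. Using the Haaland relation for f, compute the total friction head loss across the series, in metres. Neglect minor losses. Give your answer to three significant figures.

H ≈ 384 m

Pipe 1: V = 2.989 m/s, Re = 1.05×10^6, ε/D = 0.00113, f = 0.02051, h_1 = f(L/D)V²/2g = 57.08 m
Pipe 2: V = 6.631 m/s, Re = 1.57×10^6, ε/D = 3.47×10^-4, f = 0.01582, h_2 = f(L/D)V²/2g = 326.5 m
Series → Q common, losses add: H = Σh = 383.6 m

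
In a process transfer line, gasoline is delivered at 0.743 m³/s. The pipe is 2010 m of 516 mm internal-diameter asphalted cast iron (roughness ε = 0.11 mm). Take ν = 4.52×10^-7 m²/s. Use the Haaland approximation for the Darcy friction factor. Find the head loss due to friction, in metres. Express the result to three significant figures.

V = 4Q/(πD²) = 4·0.743/(π·0.516²) = 3.553 m/s
Re = VD/ν = 3.553·0.516/4.52×10^-7 = 4.06×10^6 → turbulent
ε/D = 0.11/516 = 2.13×10^-4
Haaland: f = 0.01415
h_f = f(L/D)V²/(2g) = 0.01415·(2010/0.516)·3.553²/(2·9.81) = 35.47 m

h_f ≈ 35.5 m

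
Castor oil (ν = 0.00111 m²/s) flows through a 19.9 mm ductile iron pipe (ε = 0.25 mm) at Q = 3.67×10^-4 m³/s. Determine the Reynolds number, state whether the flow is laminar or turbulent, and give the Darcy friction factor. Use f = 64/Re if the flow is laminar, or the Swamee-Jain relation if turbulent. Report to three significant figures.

Re ≈ 21.2; laminar; f = 64/Re ≈ 3.03

V = 4Q/(πD²) = 1.180 m/s
Re = VD/ν = 1.180·0.0199/0.00111 = 21.2
Re < 2300 → laminar → f = 64/Re = 3.025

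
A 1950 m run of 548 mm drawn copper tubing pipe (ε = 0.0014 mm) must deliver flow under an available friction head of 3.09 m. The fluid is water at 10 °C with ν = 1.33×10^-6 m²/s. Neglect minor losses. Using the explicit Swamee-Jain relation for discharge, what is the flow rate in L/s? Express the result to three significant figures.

Swamee-Jain (Type II): Q = -0.965·√(gD⁵h_f/L)·ln[ε/(3.7D) + √(3.17ν²L/(gD³h_f))]
√(gD⁵h_f/L) = √(9.81·0.548⁵·3.09/1950) = 0.02772
ε/(3.7D) = 6.90×10^-7; √(3.17ν²L/(gD³h_f)) = 4.68×10^-5
Q = -0.965·0.02772·ln(4.751×10^-5) = 0.2663 m³/s
Check: V = 1.13 m/s, Re = 4.65×10^5, f = 0.01330, h_f = 3.07 m ≈ 3.09 m ✓

Q ≈ 266 L/s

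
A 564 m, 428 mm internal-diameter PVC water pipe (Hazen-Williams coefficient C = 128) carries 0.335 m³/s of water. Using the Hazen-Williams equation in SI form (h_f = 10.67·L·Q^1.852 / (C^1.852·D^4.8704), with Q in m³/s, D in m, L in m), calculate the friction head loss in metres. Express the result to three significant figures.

h_f ≈ 6.20 m

h_f = 10.67·564·0.335^1.852 / (128^1.852·0.428^4.8704) = 6.199 m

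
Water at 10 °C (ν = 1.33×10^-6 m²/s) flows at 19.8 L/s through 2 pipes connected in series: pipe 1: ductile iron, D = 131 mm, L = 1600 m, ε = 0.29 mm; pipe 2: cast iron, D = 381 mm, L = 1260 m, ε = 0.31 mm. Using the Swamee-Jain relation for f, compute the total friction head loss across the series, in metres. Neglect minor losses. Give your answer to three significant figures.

H ≈ 34.2 m

Pipe 1: V = 1.469 m/s, Re = 1.45×10^5, ε/D = 0.00221, f = 0.02540, h_1 = f(L/D)V²/2g = 34.12 m
Pipe 2: V = 0.1737 m/s, Re = 4.98×10^4, ε/D = 8.14×10^-4, f = 0.02364, h_2 = f(L/D)V²/2g = 0.1202 m
Series → Q common, losses add: H = Σh = 34.24 m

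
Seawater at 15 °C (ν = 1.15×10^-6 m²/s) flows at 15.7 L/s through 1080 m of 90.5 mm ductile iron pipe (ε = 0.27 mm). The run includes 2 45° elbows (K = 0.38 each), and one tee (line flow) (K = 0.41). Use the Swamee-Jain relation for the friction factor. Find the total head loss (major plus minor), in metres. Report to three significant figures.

H_L ≈ 98.2 m

V = 4Q/(πD²) = 2.441 m/s; V²/2g = 0.3036 m
Re = 1.92×10^5, ε/D = 0.00298 → f = 0.02701 (Swamee-Jain)
Major: h_f = f(L/D)·V²/2g = 0.02701·11934·0.3036 = 97.87 m
Minor: ΣK = 1.17; h_m = ΣK·V²/2g = 0.3552 m
Total H_L = 97.87 + 0.3552 = 98.22 m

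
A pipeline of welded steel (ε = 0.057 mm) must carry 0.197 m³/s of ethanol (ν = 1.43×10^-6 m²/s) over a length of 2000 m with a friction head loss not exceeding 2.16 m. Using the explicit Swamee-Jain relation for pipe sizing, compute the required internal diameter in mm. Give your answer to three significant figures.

D ≈ 546 mm

Swamee-Jain (Type III): D = 0.66·[ε^1.25·(LQ²/(gh_f))^4.75 + ν·Q^9.4·(L/(gh_f))^5.2]^0.04
LQ²/(gh_f) = 3.663; L/(gh_f) = 94.39
Term 1 = ε^1.25·(…)^4.75 = 0.00236; Term 2 = ν·Q^9.4·(…)^5.2 = 0.00621
D = 0.66·(0.00236 + 0.00621)^0.04 = 0.5456 m = 546 mm
Check: V = 0.843 m/s, Re = 3.22×10^5, f = 0.01533, h_f = 2.03 m ≈ 2.16 m ✓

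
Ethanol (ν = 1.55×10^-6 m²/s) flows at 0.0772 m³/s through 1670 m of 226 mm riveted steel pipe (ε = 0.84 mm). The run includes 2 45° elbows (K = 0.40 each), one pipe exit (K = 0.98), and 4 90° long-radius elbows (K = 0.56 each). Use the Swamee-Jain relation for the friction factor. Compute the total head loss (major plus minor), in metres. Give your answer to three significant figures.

H_L ≈ 40.3 m

V = 4Q/(πD²) = 1.924 m/s; V²/2g = 0.1888 m
Re = 2.81×10^5, ε/D = 0.00372 → f = 0.02838 (Swamee-Jain)
Major: h_f = f(L/D)·V²/2g = 0.02838·7389·0.1888 = 39.58 m
Minor: ΣK = 4.02; h_m = ΣK·V²/2g = 0.7588 m
Total H_L = 39.58 + 0.7588 = 40.34 m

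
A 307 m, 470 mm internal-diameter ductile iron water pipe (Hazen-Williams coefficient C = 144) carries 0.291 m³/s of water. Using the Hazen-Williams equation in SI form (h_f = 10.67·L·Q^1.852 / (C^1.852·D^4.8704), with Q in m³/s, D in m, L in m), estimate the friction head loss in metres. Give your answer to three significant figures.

h_f ≈ 1.32 m

h_f = 10.67·307·0.291^1.852 / (144^1.852·0.470^4.8704) = 1.325 m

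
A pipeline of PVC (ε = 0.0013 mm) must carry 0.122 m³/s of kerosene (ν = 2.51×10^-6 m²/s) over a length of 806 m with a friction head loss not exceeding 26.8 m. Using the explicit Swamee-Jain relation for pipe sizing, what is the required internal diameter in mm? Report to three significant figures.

Swamee-Jain (Type III): D = 0.66·[ε^1.25·(LQ²/(gh_f))^4.75 + ν·Q^9.4·(L/(gh_f))^5.2]^0.04
LQ²/(gh_f) = 0.04563; L/(gh_f) = 3.066
Term 1 = ε^1.25·(…)^4.75 = 1.88×10^-14; Term 2 = ν·Q^9.4·(…)^5.2 = 2.19×10^-12
D = 0.66·(1.88×10^-14 + 2.19×10^-12)^0.04 = 0.2256 m = 226 mm
Check: V = 3.05 m/s, Re = 2.74×10^5, f = 0.01468, h_f = 24.9 m ≈ 26.8 m ✓

D ≈ 226 mm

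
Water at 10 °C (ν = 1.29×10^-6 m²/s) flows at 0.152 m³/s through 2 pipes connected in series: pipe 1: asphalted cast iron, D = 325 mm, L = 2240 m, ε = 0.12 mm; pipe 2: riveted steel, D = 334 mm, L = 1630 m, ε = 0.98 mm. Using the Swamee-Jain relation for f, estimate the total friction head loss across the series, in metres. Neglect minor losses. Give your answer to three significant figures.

H ≈ 39.8 m

Pipe 1: V = 1.832 m/s, Re = 4.62×10^5, ε/D = 3.69×10^-4, f = 0.01698, h_1 = f(L/D)V²/2g = 20.03 m
Pipe 2: V = 1.735 m/s, Re = 4.49×10^5, ε/D = 0.00293, f = 0.02643, h_2 = f(L/D)V²/2g = 19.78 m
Series → Q common, losses add: H = Σh = 39.81 m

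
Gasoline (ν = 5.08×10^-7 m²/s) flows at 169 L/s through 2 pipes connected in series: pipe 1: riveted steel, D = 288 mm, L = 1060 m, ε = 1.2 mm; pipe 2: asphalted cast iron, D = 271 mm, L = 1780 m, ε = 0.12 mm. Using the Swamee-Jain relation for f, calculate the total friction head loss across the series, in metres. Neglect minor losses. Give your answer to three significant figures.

Pipe 1: V = 2.594 m/s, Re = 1.47×10^6, ε/D = 0.00417, f = 0.02888, h_1 = f(L/D)V²/2g = 36.46 m
Pipe 2: V = 2.930 m/s, Re = 1.56×10^6, ε/D = 4.43×10^-4, f = 0.01669, h_2 = f(L/D)V²/2g = 47.98 m
Series → Q common, losses add: H = Σh = 84.44 m

H ≈ 84.4 m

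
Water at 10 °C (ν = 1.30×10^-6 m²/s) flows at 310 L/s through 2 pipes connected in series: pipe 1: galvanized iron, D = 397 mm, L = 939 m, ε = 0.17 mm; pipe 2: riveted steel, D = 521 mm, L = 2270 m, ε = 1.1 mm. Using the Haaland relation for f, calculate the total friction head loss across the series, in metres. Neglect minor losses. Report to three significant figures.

H ≈ 24.0 m

Pipe 1: V = 2.504 m/s, Re = 7.65×10^5, ε/D = 4.28×10^-4, f = 0.01680, h_1 = f(L/D)V²/2g = 12.70 m
Pipe 2: V = 1.454 m/s, Re = 5.83×10^5, ε/D = 0.00211, f = 0.02408, h_2 = f(L/D)V²/2g = 11.30 m
Series → Q common, losses add: H = Σh = 24.01 m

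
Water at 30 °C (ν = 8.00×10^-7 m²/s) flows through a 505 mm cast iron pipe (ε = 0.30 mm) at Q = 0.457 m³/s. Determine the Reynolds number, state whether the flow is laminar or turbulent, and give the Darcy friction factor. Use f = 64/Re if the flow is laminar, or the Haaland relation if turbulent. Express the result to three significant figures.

Re ≈ 1.44×10^6; turbulent; f ≈ 0.0177

V = 4Q/(πD²) = 2.282 m/s
Re = VD/ν = 2.282·0.505/8.00×10^-7 = 1.44×10^6
Re > 4000 → turbulent; ε/D = 5.94×10^-4
Haaland: f = 0.01767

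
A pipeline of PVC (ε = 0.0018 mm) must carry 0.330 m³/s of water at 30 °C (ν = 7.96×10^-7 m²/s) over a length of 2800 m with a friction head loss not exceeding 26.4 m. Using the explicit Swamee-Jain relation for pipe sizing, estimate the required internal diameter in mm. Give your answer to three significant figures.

Swamee-Jain (Type III): D = 0.66·[ε^1.25·(LQ²/(gh_f))^4.75 + ν·Q^9.4·(L/(gh_f))^5.2]^0.04
LQ²/(gh_f) = 1.177; L/(gh_f) = 10.81
Term 1 = ε^1.25·(…)^4.75 = 1.43×10^-7; Term 2 = ν·Q^9.4·(…)^5.2 = 5.64×10^-6
D = 0.66·(1.43×10^-7 + 5.64×10^-6)^0.04 = 0.4074 m = 407 mm
Check: V = 2.53 m/s, Re = 1.30×10^6, f = 0.01125, h_f = 25.2 m ≈ 26.4 m ✓

D ≈ 407 mm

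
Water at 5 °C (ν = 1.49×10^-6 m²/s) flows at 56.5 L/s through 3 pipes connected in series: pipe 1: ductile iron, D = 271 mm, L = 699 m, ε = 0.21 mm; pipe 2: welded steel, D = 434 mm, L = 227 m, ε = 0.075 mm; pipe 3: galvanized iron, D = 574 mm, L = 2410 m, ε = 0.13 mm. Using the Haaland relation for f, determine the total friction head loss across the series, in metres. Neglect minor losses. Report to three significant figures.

H ≈ 2.81 m

Pipe 1: V = 0.9795 m/s, Re = 1.78×10^5, ε/D = 7.75×10^-4, f = 0.02012, h_1 = f(L/D)V²/2g = 2.538 m
Pipe 2: V = 0.3819 m/s, Re = 1.11×10^5, ε/D = 1.73×10^-4, f = 0.01827, h_2 = f(L/D)V²/2g = 0.07105 m
Pipe 3: V = 0.2183 m/s, Re = 8.41×10^4, ε/D = 2.26×10^-4, f = 0.01942, h_3 = f(L/D)V²/2g = 0.1981 m
Series → Q common, losses add: H = Σh = 2.807 m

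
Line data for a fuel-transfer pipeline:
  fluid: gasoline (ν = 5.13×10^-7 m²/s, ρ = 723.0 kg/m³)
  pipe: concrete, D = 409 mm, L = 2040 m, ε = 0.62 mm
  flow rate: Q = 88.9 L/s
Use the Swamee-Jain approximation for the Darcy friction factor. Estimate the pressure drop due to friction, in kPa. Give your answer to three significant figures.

Δp ≈ 18.4 kPa

V = 4Q/(πD²) = 4·0.0889/(π·0.409²) = 0.6767 m/s
Re = VD/ν = 0.6767·0.409/5.13×10^-7 = 5.39×10^5 → turbulent
ε/D = 0.62/409 = 0.00152
Swamee-Jain: f = 0.02231
h_f = f(L/D)V²/(2g) = 0.02231·(2040/0.409)·0.6767²/(2·9.81) = 2.597 m
Δp = ρg·h_f = 723.0·9.81·2.597 = 18.42 kPa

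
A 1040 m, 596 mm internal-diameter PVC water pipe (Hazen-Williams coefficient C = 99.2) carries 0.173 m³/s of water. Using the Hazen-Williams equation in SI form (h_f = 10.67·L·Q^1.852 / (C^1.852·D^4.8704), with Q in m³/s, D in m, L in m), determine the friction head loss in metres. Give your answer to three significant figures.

h_f ≈ 1.07 m

h_f = 10.67·1040·0.173^1.852 / (99.2^1.852·0.596^4.8704) = 1.074 m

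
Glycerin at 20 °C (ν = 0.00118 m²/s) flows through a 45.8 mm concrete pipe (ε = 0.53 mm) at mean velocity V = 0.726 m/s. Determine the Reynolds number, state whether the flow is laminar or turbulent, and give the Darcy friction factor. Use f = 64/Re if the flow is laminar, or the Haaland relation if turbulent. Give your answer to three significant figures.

Re = VD/ν = 0.7260·0.0458/0.00118 = 28.2
Re < 2300 → laminar → f = 64/Re = 2.271

Re ≈ 28.2; laminar; f = 64/Re ≈ 2.27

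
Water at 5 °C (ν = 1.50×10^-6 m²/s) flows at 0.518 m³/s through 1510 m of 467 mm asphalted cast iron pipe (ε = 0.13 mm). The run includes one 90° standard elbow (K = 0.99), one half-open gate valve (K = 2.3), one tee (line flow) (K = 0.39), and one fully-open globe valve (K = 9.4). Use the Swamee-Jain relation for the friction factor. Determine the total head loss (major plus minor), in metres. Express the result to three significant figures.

V = 4Q/(πD²) = 3.024 m/s; V²/2g = 0.4661 m
Re = 9.42×10^5, ε/D = 2.78×10^-4 → f = 0.01560 (Swamee-Jain)
Major: h_f = f(L/D)·V²/2g = 0.01560·3233·0.4661 = 23.52 m
Minor: ΣK = 13.1; h_m = ΣK·V²/2g = 6.097 m
Total H_L = 23.52 + 6.097 = 29.61 m

H_L ≈ 29.6 m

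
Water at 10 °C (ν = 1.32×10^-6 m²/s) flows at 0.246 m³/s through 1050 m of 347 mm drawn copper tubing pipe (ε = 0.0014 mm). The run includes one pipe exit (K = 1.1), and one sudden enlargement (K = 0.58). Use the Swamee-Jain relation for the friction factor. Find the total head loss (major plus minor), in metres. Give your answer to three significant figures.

H_L ≈ 13.6 m

V = 4Q/(πD²) = 2.601 m/s; V²/2g = 0.3449 m
Re = 6.84×10^5, ε/D = 4.03×10^-6 → f = 0.01247 (Swamee-Jain)
Major: h_f = f(L/D)·V²/2g = 0.01247·3026·0.3449 = 13.01 m
Minor: ΣK = 1.68; h_m = ΣK·V²/2g = 0.5794 m
Total H_L = 13.01 + 0.5794 = 13.59 m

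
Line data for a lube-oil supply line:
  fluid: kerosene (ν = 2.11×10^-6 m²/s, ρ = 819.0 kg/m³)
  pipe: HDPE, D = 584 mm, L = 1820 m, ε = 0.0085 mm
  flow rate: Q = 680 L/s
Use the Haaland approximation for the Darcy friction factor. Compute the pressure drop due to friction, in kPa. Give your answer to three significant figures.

V = 4Q/(πD²) = 4·0.680/(π·0.584²) = 2.539 m/s
Re = VD/ν = 2.539·0.584/2.11×10^-6 = 7.03×10^5 → turbulent
ε/D = 0.0085/584 = 1.46×10^-5
Haaland: f = 0.01252
h_f = f(L/D)V²/(2g) = 0.01252·(1820/0.584)·2.539²/(2·9.81) = 12.81 m
Δp = ρg·h_f = 819.0·9.81·12.81 = 102.9 kPa

Δp ≈ 103 kPa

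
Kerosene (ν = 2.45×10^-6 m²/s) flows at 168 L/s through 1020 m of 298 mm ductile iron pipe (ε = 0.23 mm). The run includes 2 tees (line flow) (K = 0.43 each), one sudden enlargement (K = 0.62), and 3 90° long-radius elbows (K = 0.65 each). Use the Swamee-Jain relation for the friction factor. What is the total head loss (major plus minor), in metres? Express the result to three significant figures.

H_L ≈ 21.0 m

V = 4Q/(πD²) = 2.409 m/s; V²/2g = 0.2957 m
Re = 2.93×10^5, ε/D = 7.72×10^-4 → f = 0.01976 (Swamee-Jain)
Major: h_f = f(L/D)·V²/2g = 0.01976·3423·0.2957 = 20.00 m
Minor: ΣK = 3.43; h_m = ΣK·V²/2g = 1.014 m
Total H_L = 20.00 + 1.014 = 21.02 m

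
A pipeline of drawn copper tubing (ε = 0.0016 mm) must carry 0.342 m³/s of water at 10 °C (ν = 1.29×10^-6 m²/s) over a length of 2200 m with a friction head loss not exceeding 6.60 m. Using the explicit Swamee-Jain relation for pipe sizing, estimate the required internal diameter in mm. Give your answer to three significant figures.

Swamee-Jain (Type III): D = 0.66·[ε^1.25·(LQ²/(gh_f))^4.75 + ν·Q^9.4·(L/(gh_f))^5.2]^0.04
LQ²/(gh_f) = 3.974; L/(gh_f) = 33.98
Term 1 = ε^1.25·(…)^4.75 = 4.00×10^-5; Term 2 = ν·Q^9.4·(…)^5.2 = 0.00493
D = 0.66·(4.00×10^-5 + 0.00493)^0.04 = 0.5338 m = 534 mm
Check: V = 1.53 m/s, Re = 6.32×10^5, f = 0.01261, h_f = 6.19 m ≈ 6.60 m ✓

D ≈ 534 mm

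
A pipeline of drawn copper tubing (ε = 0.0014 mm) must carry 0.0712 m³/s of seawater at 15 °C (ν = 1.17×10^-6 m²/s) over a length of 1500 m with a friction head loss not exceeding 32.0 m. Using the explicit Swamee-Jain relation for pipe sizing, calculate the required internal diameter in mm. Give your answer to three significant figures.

D ≈ 196 mm

Swamee-Jain (Type III): D = 0.66·[ε^1.25·(LQ²/(gh_f))^4.75 + ν·Q^9.4·(L/(gh_f))^5.2]^0.04
LQ²/(gh_f) = 0.02422; L/(gh_f) = 4.778
Term 1 = ε^1.25·(…)^4.75 = 1.02×10^-15; Term 2 = ν·Q^9.4·(…)^5.2 = 6.51×10^-14
D = 0.66·(1.02×10^-15 + 6.51×10^-14)^0.04 = 0.1960 m = 196 mm
Check: V = 2.36 m/s, Re = 3.95×10^5, f = 0.01376, h_f = 29.9 m ≈ 32.0 m ✓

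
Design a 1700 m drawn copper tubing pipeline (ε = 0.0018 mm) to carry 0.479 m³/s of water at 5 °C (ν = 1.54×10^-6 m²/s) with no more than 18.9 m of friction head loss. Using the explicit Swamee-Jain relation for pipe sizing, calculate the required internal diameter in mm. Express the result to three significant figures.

Swamee-Jain (Type III): D = 0.66·[ε^1.25·(LQ²/(gh_f))^4.75 + ν·Q^9.4·(L/(gh_f))^5.2]^0.04
LQ²/(gh_f) = 2.104; L/(gh_f) = 9.169
Term 1 = ε^1.25·(…)^4.75 = 2.26×10^-6; Term 2 = ν·Q^9.4·(…)^5.2 = 1.54×10^-4
D = 0.66·(2.26×10^-6 + 1.54×10^-4)^0.04 = 0.4648 m = 465 mm
Check: V = 2.82 m/s, Re = 8.52×10^5, f = 0.01201, h_f = 17.8 m ≈ 18.9 m ✓

D ≈ 465 mm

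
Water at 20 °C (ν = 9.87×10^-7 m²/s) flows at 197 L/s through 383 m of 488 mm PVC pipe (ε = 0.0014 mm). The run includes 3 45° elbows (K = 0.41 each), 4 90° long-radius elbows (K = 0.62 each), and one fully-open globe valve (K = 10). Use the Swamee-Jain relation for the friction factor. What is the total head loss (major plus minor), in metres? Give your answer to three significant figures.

H_L ≈ 1.35 m

V = 4Q/(πD²) = 1.053 m/s; V²/2g = 0.05654 m
Re = 5.21×10^5, ε/D = 2.87×10^-6 → f = 0.01304 (Swamee-Jain)
Major: h_f = f(L/D)·V²/2g = 0.01304·784.8·0.05654 = 0.5788 m
Minor: ΣK = 13.7; h_m = ΣK·V²/2g = 0.7752 m
Total H_L = 0.5788 + 0.7752 = 1.354 m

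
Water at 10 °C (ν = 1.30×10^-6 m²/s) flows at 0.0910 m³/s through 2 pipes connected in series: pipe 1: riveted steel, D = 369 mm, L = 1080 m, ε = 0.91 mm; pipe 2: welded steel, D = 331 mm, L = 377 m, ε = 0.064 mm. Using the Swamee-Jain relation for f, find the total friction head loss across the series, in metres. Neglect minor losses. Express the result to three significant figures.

H ≈ 3.83 m

Pipe 1: V = 0.8509 m/s, Re = 2.42×10^5, ε/D = 0.00247, f = 0.02559, h_1 = f(L/D)V²/2g = 2.764 m
Pipe 2: V = 1.058 m/s, Re = 2.69×10^5, ε/D = 1.93×10^-4, f = 0.01646, h_2 = f(L/D)V²/2g = 1.069 m
Series → Q common, losses add: H = Σh = 3.833 m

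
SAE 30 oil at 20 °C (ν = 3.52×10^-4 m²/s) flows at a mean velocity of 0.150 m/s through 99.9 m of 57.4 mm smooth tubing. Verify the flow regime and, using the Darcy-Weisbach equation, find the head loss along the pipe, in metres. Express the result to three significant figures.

h_f ≈ 5.22 m

Re = VD/ν = 0.150·0.05740/3.52×10^-4 = 24.5 → laminar (Re < 2300)
f = 64/Re = 2.616
h_f = f(L/D)V²/(2g) = 2.616·(99.9/0.05740)·0.150²/(2·9.81) = 5.222 m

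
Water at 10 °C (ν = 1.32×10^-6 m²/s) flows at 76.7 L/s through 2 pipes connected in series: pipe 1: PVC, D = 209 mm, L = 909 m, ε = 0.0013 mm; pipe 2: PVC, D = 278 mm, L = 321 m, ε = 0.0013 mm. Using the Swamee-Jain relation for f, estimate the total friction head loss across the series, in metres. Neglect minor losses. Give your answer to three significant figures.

H ≈ 16.9 m

Pipe 1: V = 2.236 m/s, Re = 3.54×10^5, ε/D = 6.22×10^-6, f = 0.01402, h_1 = f(L/D)V²/2g = 15.53 m
Pipe 2: V = 1.264 m/s, Re = 2.66×10^5, ε/D = 4.68×10^-6, f = 0.01475, h_2 = f(L/D)V²/2g = 1.386 m
Series → Q common, losses add: H = Σh = 16.92 m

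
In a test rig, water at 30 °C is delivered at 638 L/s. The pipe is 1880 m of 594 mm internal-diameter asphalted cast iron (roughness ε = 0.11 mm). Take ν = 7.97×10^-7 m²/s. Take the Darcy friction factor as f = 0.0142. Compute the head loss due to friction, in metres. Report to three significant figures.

h_f ≈ 12.1 m

V = 4Q/(πD²) = 4·0.638/(π·0.594²) = 2.302 m/s
h_f = f(L/D)V²/(2g) = 0.01420·(1880/0.594)·2.302²/(2·9.81) = 12.14 m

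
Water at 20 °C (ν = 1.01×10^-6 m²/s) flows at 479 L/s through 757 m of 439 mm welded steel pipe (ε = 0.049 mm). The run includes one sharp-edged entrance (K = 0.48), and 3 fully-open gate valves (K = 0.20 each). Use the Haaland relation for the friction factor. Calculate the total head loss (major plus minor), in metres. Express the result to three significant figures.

H_L ≈ 12.2 m

V = 4Q/(πD²) = 3.165 m/s; V²/2g = 0.5104 m
Re = 1.38×10^6, ε/D = 1.12×10^-4 → f = 0.01320 (Haaland)
Major: h_f = f(L/D)·V²/2g = 0.01320·1724·0.5104 = 11.62 m
Minor: ΣK = 1.08; h_m = ΣK·V²/2g = 0.5513 m
Total H_L = 11.62 + 0.5513 = 12.17 m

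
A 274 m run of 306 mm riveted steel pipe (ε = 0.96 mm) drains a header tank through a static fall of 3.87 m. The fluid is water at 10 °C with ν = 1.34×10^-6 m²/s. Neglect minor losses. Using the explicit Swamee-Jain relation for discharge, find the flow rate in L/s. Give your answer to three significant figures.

Swamee-Jain (Type II): Q = -0.965·√(gD⁵h_f/L)·ln[ε/(3.7D) + √(3.17ν²L/(gD³h_f))]
√(gD⁵h_f/L) = √(9.81·0.306⁵·3.87/274) = 0.01928
ε/(3.7D) = 8.48×10^-4; √(3.17ν²L/(gD³h_f)) = 3.79×10^-5
Q = -0.965·0.01928·ln(8.858×10^-4) = 0.1308 m³/s
Check: V = 1.78 m/s, Re = 4.06×10^5, f = 0.02694, h_f = 3.89 m ≈ 3.87 m ✓

Q ≈ 131 L/s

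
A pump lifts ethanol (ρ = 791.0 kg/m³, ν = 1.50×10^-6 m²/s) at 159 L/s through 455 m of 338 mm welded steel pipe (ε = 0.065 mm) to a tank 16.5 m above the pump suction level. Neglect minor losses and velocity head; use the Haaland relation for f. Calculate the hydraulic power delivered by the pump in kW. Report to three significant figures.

P_hyd ≈ 24.5 kW

V = 4Q/(πD²) = 1.772 m/s; Re = 3.99×10^5; ε/D = 1.92×10^-4; f = 0.01553
h_f = f(L/D)V²/2g = 3.346 m
Total head H = z + h_f = 16.5 + 3.346 = 19.85 m
P_hyd = ρgQH = 791.0·9.81·0.159·19.85 = 24.49 kW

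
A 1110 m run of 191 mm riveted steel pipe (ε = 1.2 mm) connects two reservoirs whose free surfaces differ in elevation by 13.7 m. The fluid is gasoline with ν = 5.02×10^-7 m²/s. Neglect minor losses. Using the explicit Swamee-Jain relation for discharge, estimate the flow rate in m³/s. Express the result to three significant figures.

Swamee-Jain (Type II): Q = -0.965·√(gD⁵h_f/L)·ln[ε/(3.7D) + √(3.17ν²L/(gD³h_f))]
√(gD⁵h_f/L) = √(9.81·0.191⁵·13.7/1110) = 0.005548
ε/(3.7D) = 0.00170; √(3.17ν²L/(gD³h_f)) = 3.08×10^-5
Q = -0.965·0.005548·ln(0.001729) = 0.03405 m³/s
Check: V = 1.19 m/s, Re = 4.52×10^5, f = 0.03286, h_f = 13.7 m ≈ 13.7 m ✓

Q ≈ 0.0341 m³/s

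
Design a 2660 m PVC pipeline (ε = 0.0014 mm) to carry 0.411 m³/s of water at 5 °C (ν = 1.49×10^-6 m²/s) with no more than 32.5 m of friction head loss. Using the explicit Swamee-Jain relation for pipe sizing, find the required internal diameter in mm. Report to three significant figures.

Swamee-Jain (Type III): D = 0.66·[ε^1.25·(LQ²/(gh_f))^4.75 + ν·Q^9.4·(L/(gh_f))^5.2]^0.04
LQ²/(gh_f) = 1.409; L/(gh_f) = 8.343
Term 1 = ε^1.25·(…)^4.75 = 2.46×10^-7; Term 2 = ν·Q^9.4·(…)^5.2 = 2.16×10^-5
D = 0.66·(2.46×10^-7 + 2.16×10^-5)^0.04 = 0.4296 m = 430 mm
Check: V = 2.83 m/s, Re = 8.17×10^5, f = 0.01208, h_f = 30.6 m ≈ 32.5 m ✓

D ≈ 430 mm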